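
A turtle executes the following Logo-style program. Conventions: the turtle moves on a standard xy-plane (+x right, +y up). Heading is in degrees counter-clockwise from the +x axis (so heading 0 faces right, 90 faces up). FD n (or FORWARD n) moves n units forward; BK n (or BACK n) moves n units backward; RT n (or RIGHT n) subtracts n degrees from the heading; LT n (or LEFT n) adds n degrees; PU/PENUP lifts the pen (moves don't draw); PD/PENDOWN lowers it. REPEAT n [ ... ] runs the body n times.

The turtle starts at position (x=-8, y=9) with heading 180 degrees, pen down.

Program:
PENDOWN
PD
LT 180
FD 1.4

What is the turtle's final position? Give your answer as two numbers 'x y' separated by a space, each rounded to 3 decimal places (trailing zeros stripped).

Executing turtle program step by step:
Start: pos=(-8,9), heading=180, pen down
PD: pen down
PD: pen down
LT 180: heading 180 -> 0
FD 1.4: (-8,9) -> (-6.6,9) [heading=0, draw]
Final: pos=(-6.6,9), heading=0, 1 segment(s) drawn

Answer: -6.6 9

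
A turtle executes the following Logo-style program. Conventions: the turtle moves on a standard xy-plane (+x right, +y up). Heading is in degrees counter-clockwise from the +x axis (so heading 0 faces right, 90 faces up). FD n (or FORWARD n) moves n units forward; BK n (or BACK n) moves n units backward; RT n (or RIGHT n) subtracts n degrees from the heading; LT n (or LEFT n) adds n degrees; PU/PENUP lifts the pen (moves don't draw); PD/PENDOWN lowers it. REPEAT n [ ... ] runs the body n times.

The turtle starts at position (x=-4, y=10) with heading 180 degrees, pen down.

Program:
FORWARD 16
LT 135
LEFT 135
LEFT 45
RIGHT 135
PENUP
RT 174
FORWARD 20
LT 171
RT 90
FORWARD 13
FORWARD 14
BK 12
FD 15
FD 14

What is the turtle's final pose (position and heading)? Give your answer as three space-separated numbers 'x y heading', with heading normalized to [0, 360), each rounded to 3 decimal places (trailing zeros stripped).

Answer: -42.193 -36.03 267

Derivation:
Executing turtle program step by step:
Start: pos=(-4,10), heading=180, pen down
FD 16: (-4,10) -> (-20,10) [heading=180, draw]
LT 135: heading 180 -> 315
LT 135: heading 315 -> 90
LT 45: heading 90 -> 135
RT 135: heading 135 -> 0
PU: pen up
RT 174: heading 0 -> 186
FD 20: (-20,10) -> (-39.89,7.909) [heading=186, move]
LT 171: heading 186 -> 357
RT 90: heading 357 -> 267
FD 13: (-39.89,7.909) -> (-40.571,-5.073) [heading=267, move]
FD 14: (-40.571,-5.073) -> (-41.304,-19.054) [heading=267, move]
BK 12: (-41.304,-19.054) -> (-40.675,-7.07) [heading=267, move]
FD 15: (-40.675,-7.07) -> (-41.461,-22.049) [heading=267, move]
FD 14: (-41.461,-22.049) -> (-42.193,-36.03) [heading=267, move]
Final: pos=(-42.193,-36.03), heading=267, 1 segment(s) drawn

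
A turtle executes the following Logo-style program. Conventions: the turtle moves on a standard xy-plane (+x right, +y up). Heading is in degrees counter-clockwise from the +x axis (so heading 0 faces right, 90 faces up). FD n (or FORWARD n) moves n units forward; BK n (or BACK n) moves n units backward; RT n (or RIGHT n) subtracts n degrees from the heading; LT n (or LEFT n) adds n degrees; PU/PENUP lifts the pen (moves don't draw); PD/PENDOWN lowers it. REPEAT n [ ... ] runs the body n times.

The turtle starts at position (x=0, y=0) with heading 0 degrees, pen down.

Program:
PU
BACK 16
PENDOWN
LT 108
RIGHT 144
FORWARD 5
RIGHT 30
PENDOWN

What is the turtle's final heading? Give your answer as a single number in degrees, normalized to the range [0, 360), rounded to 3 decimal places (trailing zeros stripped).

Answer: 294

Derivation:
Executing turtle program step by step:
Start: pos=(0,0), heading=0, pen down
PU: pen up
BK 16: (0,0) -> (-16,0) [heading=0, move]
PD: pen down
LT 108: heading 0 -> 108
RT 144: heading 108 -> 324
FD 5: (-16,0) -> (-11.955,-2.939) [heading=324, draw]
RT 30: heading 324 -> 294
PD: pen down
Final: pos=(-11.955,-2.939), heading=294, 1 segment(s) drawn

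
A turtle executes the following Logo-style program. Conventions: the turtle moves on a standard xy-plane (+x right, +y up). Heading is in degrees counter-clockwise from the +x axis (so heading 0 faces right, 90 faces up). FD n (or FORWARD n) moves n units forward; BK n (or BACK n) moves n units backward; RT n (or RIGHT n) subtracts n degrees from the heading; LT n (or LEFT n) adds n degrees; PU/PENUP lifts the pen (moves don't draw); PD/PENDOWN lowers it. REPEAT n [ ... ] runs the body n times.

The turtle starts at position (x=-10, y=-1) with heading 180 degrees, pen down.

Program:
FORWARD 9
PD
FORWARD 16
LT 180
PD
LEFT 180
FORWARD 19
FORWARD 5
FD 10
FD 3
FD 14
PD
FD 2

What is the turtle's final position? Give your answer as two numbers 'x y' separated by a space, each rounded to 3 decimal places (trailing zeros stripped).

Executing turtle program step by step:
Start: pos=(-10,-1), heading=180, pen down
FD 9: (-10,-1) -> (-19,-1) [heading=180, draw]
PD: pen down
FD 16: (-19,-1) -> (-35,-1) [heading=180, draw]
LT 180: heading 180 -> 0
PD: pen down
LT 180: heading 0 -> 180
FD 19: (-35,-1) -> (-54,-1) [heading=180, draw]
FD 5: (-54,-1) -> (-59,-1) [heading=180, draw]
FD 10: (-59,-1) -> (-69,-1) [heading=180, draw]
FD 3: (-69,-1) -> (-72,-1) [heading=180, draw]
FD 14: (-72,-1) -> (-86,-1) [heading=180, draw]
PD: pen down
FD 2: (-86,-1) -> (-88,-1) [heading=180, draw]
Final: pos=(-88,-1), heading=180, 8 segment(s) drawn

Answer: -88 -1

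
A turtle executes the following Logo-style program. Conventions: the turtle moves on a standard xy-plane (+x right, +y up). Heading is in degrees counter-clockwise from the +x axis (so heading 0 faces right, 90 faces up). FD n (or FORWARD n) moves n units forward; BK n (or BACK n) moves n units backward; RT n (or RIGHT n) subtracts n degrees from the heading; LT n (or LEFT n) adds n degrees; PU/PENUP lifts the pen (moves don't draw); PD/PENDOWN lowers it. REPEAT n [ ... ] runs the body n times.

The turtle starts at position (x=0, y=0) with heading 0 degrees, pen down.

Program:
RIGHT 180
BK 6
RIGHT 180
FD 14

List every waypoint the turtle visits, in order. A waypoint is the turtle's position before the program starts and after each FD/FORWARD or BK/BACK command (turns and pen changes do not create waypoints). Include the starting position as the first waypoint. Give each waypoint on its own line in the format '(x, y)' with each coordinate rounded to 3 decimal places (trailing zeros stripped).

Answer: (0, 0)
(6, 0)
(20, 0)

Derivation:
Executing turtle program step by step:
Start: pos=(0,0), heading=0, pen down
RT 180: heading 0 -> 180
BK 6: (0,0) -> (6,0) [heading=180, draw]
RT 180: heading 180 -> 0
FD 14: (6,0) -> (20,0) [heading=0, draw]
Final: pos=(20,0), heading=0, 2 segment(s) drawn
Waypoints (3 total):
(0, 0)
(6, 0)
(20, 0)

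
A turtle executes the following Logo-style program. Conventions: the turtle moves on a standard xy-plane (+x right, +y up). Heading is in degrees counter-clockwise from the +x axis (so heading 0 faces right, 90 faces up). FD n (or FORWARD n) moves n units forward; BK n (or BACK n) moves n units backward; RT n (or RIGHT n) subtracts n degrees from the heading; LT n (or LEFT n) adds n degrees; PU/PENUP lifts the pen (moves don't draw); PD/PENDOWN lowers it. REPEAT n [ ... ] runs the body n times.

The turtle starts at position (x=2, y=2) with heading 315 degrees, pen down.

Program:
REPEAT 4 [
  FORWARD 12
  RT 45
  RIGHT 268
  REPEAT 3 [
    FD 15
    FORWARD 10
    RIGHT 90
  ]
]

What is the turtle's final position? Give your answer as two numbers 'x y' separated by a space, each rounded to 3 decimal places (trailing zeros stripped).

Answer: 26.505 -26.07

Derivation:
Executing turtle program step by step:
Start: pos=(2,2), heading=315, pen down
REPEAT 4 [
  -- iteration 1/4 --
  FD 12: (2,2) -> (10.485,-6.485) [heading=315, draw]
  RT 45: heading 315 -> 270
  RT 268: heading 270 -> 2
  REPEAT 3 [
    -- iteration 1/3 --
    FD 15: (10.485,-6.485) -> (25.476,-5.962) [heading=2, draw]
    FD 10: (25.476,-5.962) -> (35.47,-5.613) [heading=2, draw]
    RT 90: heading 2 -> 272
    -- iteration 2/3 --
    FD 15: (35.47,-5.613) -> (35.994,-20.604) [heading=272, draw]
    FD 10: (35.994,-20.604) -> (36.343,-30.598) [heading=272, draw]
    RT 90: heading 272 -> 182
    -- iteration 3/3 --
    FD 15: (36.343,-30.598) -> (21.352,-31.121) [heading=182, draw]
    FD 10: (21.352,-31.121) -> (11.358,-31.47) [heading=182, draw]
    RT 90: heading 182 -> 92
  ]
  -- iteration 2/4 --
  FD 12: (11.358,-31.47) -> (10.939,-19.477) [heading=92, draw]
  RT 45: heading 92 -> 47
  RT 268: heading 47 -> 139
  REPEAT 3 [
    -- iteration 1/3 --
    FD 15: (10.939,-19.477) -> (-0.382,-9.636) [heading=139, draw]
    FD 10: (-0.382,-9.636) -> (-7.929,-3.076) [heading=139, draw]
    RT 90: heading 139 -> 49
    -- iteration 2/3 --
    FD 15: (-7.929,-3.076) -> (1.912,8.245) [heading=49, draw]
    FD 10: (1.912,8.245) -> (8.473,15.792) [heading=49, draw]
    RT 90: heading 49 -> 319
    -- iteration 3/3 --
    FD 15: (8.473,15.792) -> (19.793,5.951) [heading=319, draw]
    FD 10: (19.793,5.951) -> (27.34,-0.61) [heading=319, draw]
    RT 90: heading 319 -> 229
  ]
  -- iteration 3/4 --
  FD 12: (27.34,-0.61) -> (19.468,-9.666) [heading=229, draw]
  RT 45: heading 229 -> 184
  RT 268: heading 184 -> 276
  REPEAT 3 [
    -- iteration 1/3 --
    FD 15: (19.468,-9.666) -> (21.036,-24.584) [heading=276, draw]
    FD 10: (21.036,-24.584) -> (22.081,-34.529) [heading=276, draw]
    RT 90: heading 276 -> 186
    -- iteration 2/3 --
    FD 15: (22.081,-34.529) -> (7.163,-36.097) [heading=186, draw]
    FD 10: (7.163,-36.097) -> (-2.782,-37.142) [heading=186, draw]
    RT 90: heading 186 -> 96
    -- iteration 3/3 --
    FD 15: (-2.782,-37.142) -> (-4.35,-22.225) [heading=96, draw]
    FD 10: (-4.35,-22.225) -> (-5.395,-12.279) [heading=96, draw]
    RT 90: heading 96 -> 6
  ]
  -- iteration 4/4 --
  FD 12: (-5.395,-12.279) -> (6.539,-11.025) [heading=6, draw]
  RT 45: heading 6 -> 321
  RT 268: heading 321 -> 53
  REPEAT 3 [
    -- iteration 1/3 --
    FD 15: (6.539,-11.025) -> (15.566,0.955) [heading=53, draw]
    FD 10: (15.566,0.955) -> (21.584,8.941) [heading=53, draw]
    RT 90: heading 53 -> 323
    -- iteration 2/3 --
    FD 15: (21.584,8.941) -> (33.564,-0.086) [heading=323, draw]
    FD 10: (33.564,-0.086) -> (41.55,-6.104) [heading=323, draw]
    RT 90: heading 323 -> 233
    -- iteration 3/3 --
    FD 15: (41.55,-6.104) -> (32.523,-18.084) [heading=233, draw]
    FD 10: (32.523,-18.084) -> (26.505,-26.07) [heading=233, draw]
    RT 90: heading 233 -> 143
  ]
]
Final: pos=(26.505,-26.07), heading=143, 28 segment(s) drawn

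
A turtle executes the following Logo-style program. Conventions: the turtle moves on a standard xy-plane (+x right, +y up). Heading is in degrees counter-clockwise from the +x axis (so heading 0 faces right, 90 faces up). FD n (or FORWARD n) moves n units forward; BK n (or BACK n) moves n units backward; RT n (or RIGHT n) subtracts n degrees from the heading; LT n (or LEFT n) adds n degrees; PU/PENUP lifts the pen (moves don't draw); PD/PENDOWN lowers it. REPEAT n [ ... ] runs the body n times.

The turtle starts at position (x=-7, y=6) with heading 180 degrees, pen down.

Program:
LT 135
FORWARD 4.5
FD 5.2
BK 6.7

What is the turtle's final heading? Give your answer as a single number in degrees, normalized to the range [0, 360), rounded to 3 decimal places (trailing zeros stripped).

Answer: 315

Derivation:
Executing turtle program step by step:
Start: pos=(-7,6), heading=180, pen down
LT 135: heading 180 -> 315
FD 4.5: (-7,6) -> (-3.818,2.818) [heading=315, draw]
FD 5.2: (-3.818,2.818) -> (-0.141,-0.859) [heading=315, draw]
BK 6.7: (-0.141,-0.859) -> (-4.879,3.879) [heading=315, draw]
Final: pos=(-4.879,3.879), heading=315, 3 segment(s) drawn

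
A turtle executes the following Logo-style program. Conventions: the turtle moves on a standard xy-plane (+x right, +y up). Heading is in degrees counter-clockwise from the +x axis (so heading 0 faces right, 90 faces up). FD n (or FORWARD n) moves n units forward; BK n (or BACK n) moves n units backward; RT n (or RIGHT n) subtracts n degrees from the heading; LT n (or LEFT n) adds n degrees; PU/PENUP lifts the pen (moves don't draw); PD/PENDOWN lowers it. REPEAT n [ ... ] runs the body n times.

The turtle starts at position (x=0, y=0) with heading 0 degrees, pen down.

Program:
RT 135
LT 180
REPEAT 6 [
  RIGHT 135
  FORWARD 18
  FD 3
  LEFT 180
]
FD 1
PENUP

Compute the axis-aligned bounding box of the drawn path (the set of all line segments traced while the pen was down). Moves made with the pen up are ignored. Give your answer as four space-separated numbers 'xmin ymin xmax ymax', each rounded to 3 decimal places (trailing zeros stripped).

Answer: 0 -35.849 50.698 14.849

Derivation:
Executing turtle program step by step:
Start: pos=(0,0), heading=0, pen down
RT 135: heading 0 -> 225
LT 180: heading 225 -> 45
REPEAT 6 [
  -- iteration 1/6 --
  RT 135: heading 45 -> 270
  FD 18: (0,0) -> (0,-18) [heading=270, draw]
  FD 3: (0,-18) -> (0,-21) [heading=270, draw]
  LT 180: heading 270 -> 90
  -- iteration 2/6 --
  RT 135: heading 90 -> 315
  FD 18: (0,-21) -> (12.728,-33.728) [heading=315, draw]
  FD 3: (12.728,-33.728) -> (14.849,-35.849) [heading=315, draw]
  LT 180: heading 315 -> 135
  -- iteration 3/6 --
  RT 135: heading 135 -> 0
  FD 18: (14.849,-35.849) -> (32.849,-35.849) [heading=0, draw]
  FD 3: (32.849,-35.849) -> (35.849,-35.849) [heading=0, draw]
  LT 180: heading 0 -> 180
  -- iteration 4/6 --
  RT 135: heading 180 -> 45
  FD 18: (35.849,-35.849) -> (48.577,-23.121) [heading=45, draw]
  FD 3: (48.577,-23.121) -> (50.698,-21) [heading=45, draw]
  LT 180: heading 45 -> 225
  -- iteration 5/6 --
  RT 135: heading 225 -> 90
  FD 18: (50.698,-21) -> (50.698,-3) [heading=90, draw]
  FD 3: (50.698,-3) -> (50.698,0) [heading=90, draw]
  LT 180: heading 90 -> 270
  -- iteration 6/6 --
  RT 135: heading 270 -> 135
  FD 18: (50.698,0) -> (37.971,12.728) [heading=135, draw]
  FD 3: (37.971,12.728) -> (35.849,14.849) [heading=135, draw]
  LT 180: heading 135 -> 315
]
FD 1: (35.849,14.849) -> (36.556,14.142) [heading=315, draw]
PU: pen up
Final: pos=(36.556,14.142), heading=315, 13 segment(s) drawn

Segment endpoints: x in {0, 0, 0, 12.728, 14.849, 32.849, 35.849, 36.556, 37.971, 48.577, 50.698}, y in {-35.849, -33.728, -23.121, -21, -21, -18, -3, 0, 0, 12.728, 14.142, 14.849}
xmin=0, ymin=-35.849, xmax=50.698, ymax=14.849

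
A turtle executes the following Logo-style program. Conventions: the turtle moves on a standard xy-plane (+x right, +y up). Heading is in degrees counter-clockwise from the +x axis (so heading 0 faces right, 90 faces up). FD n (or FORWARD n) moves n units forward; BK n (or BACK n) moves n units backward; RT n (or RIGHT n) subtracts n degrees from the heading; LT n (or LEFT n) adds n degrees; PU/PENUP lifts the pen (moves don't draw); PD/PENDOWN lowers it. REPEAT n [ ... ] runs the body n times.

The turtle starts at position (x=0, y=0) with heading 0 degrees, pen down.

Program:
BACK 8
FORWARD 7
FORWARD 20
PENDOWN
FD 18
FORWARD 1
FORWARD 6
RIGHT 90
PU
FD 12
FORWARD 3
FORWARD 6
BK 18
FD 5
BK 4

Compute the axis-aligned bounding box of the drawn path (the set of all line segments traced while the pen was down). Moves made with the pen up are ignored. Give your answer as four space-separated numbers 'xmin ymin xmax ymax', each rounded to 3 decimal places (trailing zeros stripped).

Answer: -8 0 44 0

Derivation:
Executing turtle program step by step:
Start: pos=(0,0), heading=0, pen down
BK 8: (0,0) -> (-8,0) [heading=0, draw]
FD 7: (-8,0) -> (-1,0) [heading=0, draw]
FD 20: (-1,0) -> (19,0) [heading=0, draw]
PD: pen down
FD 18: (19,0) -> (37,0) [heading=0, draw]
FD 1: (37,0) -> (38,0) [heading=0, draw]
FD 6: (38,0) -> (44,0) [heading=0, draw]
RT 90: heading 0 -> 270
PU: pen up
FD 12: (44,0) -> (44,-12) [heading=270, move]
FD 3: (44,-12) -> (44,-15) [heading=270, move]
FD 6: (44,-15) -> (44,-21) [heading=270, move]
BK 18: (44,-21) -> (44,-3) [heading=270, move]
FD 5: (44,-3) -> (44,-8) [heading=270, move]
BK 4: (44,-8) -> (44,-4) [heading=270, move]
Final: pos=(44,-4), heading=270, 6 segment(s) drawn

Segment endpoints: x in {-8, -1, 0, 19, 37, 38, 44}, y in {0}
xmin=-8, ymin=0, xmax=44, ymax=0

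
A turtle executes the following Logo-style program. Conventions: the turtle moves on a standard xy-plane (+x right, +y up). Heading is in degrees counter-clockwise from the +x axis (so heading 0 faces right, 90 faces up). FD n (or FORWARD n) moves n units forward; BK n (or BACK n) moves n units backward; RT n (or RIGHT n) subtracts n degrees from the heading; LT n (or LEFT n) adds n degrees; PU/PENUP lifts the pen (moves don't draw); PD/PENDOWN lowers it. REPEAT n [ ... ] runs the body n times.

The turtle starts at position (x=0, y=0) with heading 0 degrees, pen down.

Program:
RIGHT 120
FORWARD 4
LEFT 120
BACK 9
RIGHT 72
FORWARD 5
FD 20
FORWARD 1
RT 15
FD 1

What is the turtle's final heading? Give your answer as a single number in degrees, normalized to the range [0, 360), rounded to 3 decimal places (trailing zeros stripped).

Executing turtle program step by step:
Start: pos=(0,0), heading=0, pen down
RT 120: heading 0 -> 240
FD 4: (0,0) -> (-2,-3.464) [heading=240, draw]
LT 120: heading 240 -> 0
BK 9: (-2,-3.464) -> (-11,-3.464) [heading=0, draw]
RT 72: heading 0 -> 288
FD 5: (-11,-3.464) -> (-9.455,-8.219) [heading=288, draw]
FD 20: (-9.455,-8.219) -> (-3.275,-27.241) [heading=288, draw]
FD 1: (-3.275,-27.241) -> (-2.966,-28.192) [heading=288, draw]
RT 15: heading 288 -> 273
FD 1: (-2.966,-28.192) -> (-2.913,-29.19) [heading=273, draw]
Final: pos=(-2.913,-29.19), heading=273, 6 segment(s) drawn

Answer: 273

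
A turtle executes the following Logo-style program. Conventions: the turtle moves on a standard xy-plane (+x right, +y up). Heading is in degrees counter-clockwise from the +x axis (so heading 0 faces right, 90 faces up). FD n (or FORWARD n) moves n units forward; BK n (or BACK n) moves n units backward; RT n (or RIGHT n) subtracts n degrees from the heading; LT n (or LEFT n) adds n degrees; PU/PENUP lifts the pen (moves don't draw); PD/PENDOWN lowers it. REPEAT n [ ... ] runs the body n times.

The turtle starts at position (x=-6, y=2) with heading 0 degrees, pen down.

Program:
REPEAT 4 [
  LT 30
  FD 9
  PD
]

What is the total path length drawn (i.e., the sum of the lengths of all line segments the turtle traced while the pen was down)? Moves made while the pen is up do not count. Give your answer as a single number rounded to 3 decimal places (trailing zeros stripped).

Executing turtle program step by step:
Start: pos=(-6,2), heading=0, pen down
REPEAT 4 [
  -- iteration 1/4 --
  LT 30: heading 0 -> 30
  FD 9: (-6,2) -> (1.794,6.5) [heading=30, draw]
  PD: pen down
  -- iteration 2/4 --
  LT 30: heading 30 -> 60
  FD 9: (1.794,6.5) -> (6.294,14.294) [heading=60, draw]
  PD: pen down
  -- iteration 3/4 --
  LT 30: heading 60 -> 90
  FD 9: (6.294,14.294) -> (6.294,23.294) [heading=90, draw]
  PD: pen down
  -- iteration 4/4 --
  LT 30: heading 90 -> 120
  FD 9: (6.294,23.294) -> (1.794,31.088) [heading=120, draw]
  PD: pen down
]
Final: pos=(1.794,31.088), heading=120, 4 segment(s) drawn

Segment lengths:
  seg 1: (-6,2) -> (1.794,6.5), length = 9
  seg 2: (1.794,6.5) -> (6.294,14.294), length = 9
  seg 3: (6.294,14.294) -> (6.294,23.294), length = 9
  seg 4: (6.294,23.294) -> (1.794,31.088), length = 9
Total = 36

Answer: 36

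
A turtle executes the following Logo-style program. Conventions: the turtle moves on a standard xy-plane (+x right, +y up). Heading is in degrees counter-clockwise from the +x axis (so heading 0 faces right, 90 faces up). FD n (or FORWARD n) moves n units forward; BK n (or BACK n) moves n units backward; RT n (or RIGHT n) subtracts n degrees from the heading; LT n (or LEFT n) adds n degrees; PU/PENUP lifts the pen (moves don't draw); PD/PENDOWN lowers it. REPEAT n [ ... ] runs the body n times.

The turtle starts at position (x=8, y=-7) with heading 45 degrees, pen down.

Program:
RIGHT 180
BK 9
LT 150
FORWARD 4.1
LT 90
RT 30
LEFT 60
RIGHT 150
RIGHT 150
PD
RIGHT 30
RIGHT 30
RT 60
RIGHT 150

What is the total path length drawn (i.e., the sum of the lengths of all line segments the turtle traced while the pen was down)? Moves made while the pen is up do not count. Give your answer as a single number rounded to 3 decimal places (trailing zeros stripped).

Answer: 13.1

Derivation:
Executing turtle program step by step:
Start: pos=(8,-7), heading=45, pen down
RT 180: heading 45 -> 225
BK 9: (8,-7) -> (14.364,-0.636) [heading=225, draw]
LT 150: heading 225 -> 15
FD 4.1: (14.364,-0.636) -> (18.324,0.425) [heading=15, draw]
LT 90: heading 15 -> 105
RT 30: heading 105 -> 75
LT 60: heading 75 -> 135
RT 150: heading 135 -> 345
RT 150: heading 345 -> 195
PD: pen down
RT 30: heading 195 -> 165
RT 30: heading 165 -> 135
RT 60: heading 135 -> 75
RT 150: heading 75 -> 285
Final: pos=(18.324,0.425), heading=285, 2 segment(s) drawn

Segment lengths:
  seg 1: (8,-7) -> (14.364,-0.636), length = 9
  seg 2: (14.364,-0.636) -> (18.324,0.425), length = 4.1
Total = 13.1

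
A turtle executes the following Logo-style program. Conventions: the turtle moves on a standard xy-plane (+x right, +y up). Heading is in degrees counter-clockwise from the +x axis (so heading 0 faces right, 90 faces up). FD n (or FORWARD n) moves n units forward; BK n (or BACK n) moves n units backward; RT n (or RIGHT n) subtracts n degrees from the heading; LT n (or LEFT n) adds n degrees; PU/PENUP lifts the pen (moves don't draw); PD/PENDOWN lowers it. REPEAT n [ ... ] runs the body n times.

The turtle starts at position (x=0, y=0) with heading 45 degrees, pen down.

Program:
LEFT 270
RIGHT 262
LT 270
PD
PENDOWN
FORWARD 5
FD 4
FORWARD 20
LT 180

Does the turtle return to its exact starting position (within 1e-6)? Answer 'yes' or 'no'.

Answer: no

Derivation:
Executing turtle program step by step:
Start: pos=(0,0), heading=45, pen down
LT 270: heading 45 -> 315
RT 262: heading 315 -> 53
LT 270: heading 53 -> 323
PD: pen down
PD: pen down
FD 5: (0,0) -> (3.993,-3.009) [heading=323, draw]
FD 4: (3.993,-3.009) -> (7.188,-5.416) [heading=323, draw]
FD 20: (7.188,-5.416) -> (23.16,-17.453) [heading=323, draw]
LT 180: heading 323 -> 143
Final: pos=(23.16,-17.453), heading=143, 3 segment(s) drawn

Start position: (0, 0)
Final position: (23.16, -17.453)
Distance = 29; >= 1e-6 -> NOT closed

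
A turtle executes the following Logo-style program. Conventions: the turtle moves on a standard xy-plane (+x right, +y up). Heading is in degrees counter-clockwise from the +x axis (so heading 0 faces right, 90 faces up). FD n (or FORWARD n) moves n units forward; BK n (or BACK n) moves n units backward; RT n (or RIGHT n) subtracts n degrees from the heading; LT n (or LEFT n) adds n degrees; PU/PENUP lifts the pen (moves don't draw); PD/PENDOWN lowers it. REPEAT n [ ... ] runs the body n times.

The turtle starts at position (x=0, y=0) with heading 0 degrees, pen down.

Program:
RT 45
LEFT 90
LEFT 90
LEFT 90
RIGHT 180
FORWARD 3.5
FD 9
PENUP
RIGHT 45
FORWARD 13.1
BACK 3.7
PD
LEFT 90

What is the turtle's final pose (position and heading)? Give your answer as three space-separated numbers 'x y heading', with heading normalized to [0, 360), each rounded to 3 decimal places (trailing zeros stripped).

Executing turtle program step by step:
Start: pos=(0,0), heading=0, pen down
RT 45: heading 0 -> 315
LT 90: heading 315 -> 45
LT 90: heading 45 -> 135
LT 90: heading 135 -> 225
RT 180: heading 225 -> 45
FD 3.5: (0,0) -> (2.475,2.475) [heading=45, draw]
FD 9: (2.475,2.475) -> (8.839,8.839) [heading=45, draw]
PU: pen up
RT 45: heading 45 -> 0
FD 13.1: (8.839,8.839) -> (21.939,8.839) [heading=0, move]
BK 3.7: (21.939,8.839) -> (18.239,8.839) [heading=0, move]
PD: pen down
LT 90: heading 0 -> 90
Final: pos=(18.239,8.839), heading=90, 2 segment(s) drawn

Answer: 18.239 8.839 90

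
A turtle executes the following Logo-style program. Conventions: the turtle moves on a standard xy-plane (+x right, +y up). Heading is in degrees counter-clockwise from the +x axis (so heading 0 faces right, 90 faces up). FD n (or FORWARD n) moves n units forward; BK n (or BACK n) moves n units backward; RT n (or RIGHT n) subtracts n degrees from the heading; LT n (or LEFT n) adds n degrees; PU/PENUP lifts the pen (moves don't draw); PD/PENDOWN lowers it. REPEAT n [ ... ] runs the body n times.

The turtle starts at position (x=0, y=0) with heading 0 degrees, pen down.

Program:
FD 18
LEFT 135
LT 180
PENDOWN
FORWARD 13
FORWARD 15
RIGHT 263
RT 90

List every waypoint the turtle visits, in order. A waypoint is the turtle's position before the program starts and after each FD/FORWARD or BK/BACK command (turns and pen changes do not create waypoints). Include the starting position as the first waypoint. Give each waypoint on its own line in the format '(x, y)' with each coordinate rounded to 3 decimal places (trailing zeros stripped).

Executing turtle program step by step:
Start: pos=(0,0), heading=0, pen down
FD 18: (0,0) -> (18,0) [heading=0, draw]
LT 135: heading 0 -> 135
LT 180: heading 135 -> 315
PD: pen down
FD 13: (18,0) -> (27.192,-9.192) [heading=315, draw]
FD 15: (27.192,-9.192) -> (37.799,-19.799) [heading=315, draw]
RT 263: heading 315 -> 52
RT 90: heading 52 -> 322
Final: pos=(37.799,-19.799), heading=322, 3 segment(s) drawn
Waypoints (4 total):
(0, 0)
(18, 0)
(27.192, -9.192)
(37.799, -19.799)

Answer: (0, 0)
(18, 0)
(27.192, -9.192)
(37.799, -19.799)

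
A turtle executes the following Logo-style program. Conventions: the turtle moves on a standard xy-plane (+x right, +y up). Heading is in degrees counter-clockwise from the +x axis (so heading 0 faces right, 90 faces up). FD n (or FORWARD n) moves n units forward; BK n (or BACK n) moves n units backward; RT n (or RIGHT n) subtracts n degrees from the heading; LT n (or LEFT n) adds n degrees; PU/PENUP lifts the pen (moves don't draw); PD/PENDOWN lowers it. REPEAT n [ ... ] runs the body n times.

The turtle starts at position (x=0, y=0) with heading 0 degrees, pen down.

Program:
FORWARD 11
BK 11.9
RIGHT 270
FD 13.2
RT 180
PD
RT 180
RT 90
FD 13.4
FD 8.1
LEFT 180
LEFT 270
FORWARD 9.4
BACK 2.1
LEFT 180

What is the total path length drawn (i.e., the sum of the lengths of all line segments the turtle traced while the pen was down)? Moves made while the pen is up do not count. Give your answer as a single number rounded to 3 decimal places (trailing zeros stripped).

Executing turtle program step by step:
Start: pos=(0,0), heading=0, pen down
FD 11: (0,0) -> (11,0) [heading=0, draw]
BK 11.9: (11,0) -> (-0.9,0) [heading=0, draw]
RT 270: heading 0 -> 90
FD 13.2: (-0.9,0) -> (-0.9,13.2) [heading=90, draw]
RT 180: heading 90 -> 270
PD: pen down
RT 180: heading 270 -> 90
RT 90: heading 90 -> 0
FD 13.4: (-0.9,13.2) -> (12.5,13.2) [heading=0, draw]
FD 8.1: (12.5,13.2) -> (20.6,13.2) [heading=0, draw]
LT 180: heading 0 -> 180
LT 270: heading 180 -> 90
FD 9.4: (20.6,13.2) -> (20.6,22.6) [heading=90, draw]
BK 2.1: (20.6,22.6) -> (20.6,20.5) [heading=90, draw]
LT 180: heading 90 -> 270
Final: pos=(20.6,20.5), heading=270, 7 segment(s) drawn

Segment lengths:
  seg 1: (0,0) -> (11,0), length = 11
  seg 2: (11,0) -> (-0.9,0), length = 11.9
  seg 3: (-0.9,0) -> (-0.9,13.2), length = 13.2
  seg 4: (-0.9,13.2) -> (12.5,13.2), length = 13.4
  seg 5: (12.5,13.2) -> (20.6,13.2), length = 8.1
  seg 6: (20.6,13.2) -> (20.6,22.6), length = 9.4
  seg 7: (20.6,22.6) -> (20.6,20.5), length = 2.1
Total = 69.1

Answer: 69.1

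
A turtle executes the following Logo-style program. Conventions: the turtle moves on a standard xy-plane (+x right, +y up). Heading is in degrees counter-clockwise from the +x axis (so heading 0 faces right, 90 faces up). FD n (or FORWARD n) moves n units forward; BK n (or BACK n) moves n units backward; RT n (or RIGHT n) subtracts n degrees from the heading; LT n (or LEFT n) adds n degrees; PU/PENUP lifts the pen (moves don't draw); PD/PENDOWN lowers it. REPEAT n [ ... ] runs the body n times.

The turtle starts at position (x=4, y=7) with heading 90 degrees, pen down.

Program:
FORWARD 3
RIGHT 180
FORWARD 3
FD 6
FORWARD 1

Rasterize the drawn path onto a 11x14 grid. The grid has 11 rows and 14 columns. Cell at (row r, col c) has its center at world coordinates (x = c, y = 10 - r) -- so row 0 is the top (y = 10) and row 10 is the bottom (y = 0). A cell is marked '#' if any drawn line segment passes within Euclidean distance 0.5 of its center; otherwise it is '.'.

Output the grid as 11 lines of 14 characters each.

Segment 0: (4,7) -> (4,10)
Segment 1: (4,10) -> (4,7)
Segment 2: (4,7) -> (4,1)
Segment 3: (4,1) -> (4,0)

Answer: ....#.........
....#.........
....#.........
....#.........
....#.........
....#.........
....#.........
....#.........
....#.........
....#.........
....#.........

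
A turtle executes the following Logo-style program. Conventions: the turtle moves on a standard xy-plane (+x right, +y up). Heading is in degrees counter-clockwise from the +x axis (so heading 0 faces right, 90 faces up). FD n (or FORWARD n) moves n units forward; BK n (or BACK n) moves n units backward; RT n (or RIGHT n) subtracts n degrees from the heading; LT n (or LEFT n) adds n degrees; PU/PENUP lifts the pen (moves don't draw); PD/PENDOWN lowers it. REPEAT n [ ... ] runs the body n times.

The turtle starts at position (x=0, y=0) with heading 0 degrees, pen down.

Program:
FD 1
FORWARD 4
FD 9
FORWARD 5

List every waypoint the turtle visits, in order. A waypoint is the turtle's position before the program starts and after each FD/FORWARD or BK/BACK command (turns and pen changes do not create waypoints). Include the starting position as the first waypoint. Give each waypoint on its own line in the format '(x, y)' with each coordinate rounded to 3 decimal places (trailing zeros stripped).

Answer: (0, 0)
(1, 0)
(5, 0)
(14, 0)
(19, 0)

Derivation:
Executing turtle program step by step:
Start: pos=(0,0), heading=0, pen down
FD 1: (0,0) -> (1,0) [heading=0, draw]
FD 4: (1,0) -> (5,0) [heading=0, draw]
FD 9: (5,0) -> (14,0) [heading=0, draw]
FD 5: (14,0) -> (19,0) [heading=0, draw]
Final: pos=(19,0), heading=0, 4 segment(s) drawn
Waypoints (5 total):
(0, 0)
(1, 0)
(5, 0)
(14, 0)
(19, 0)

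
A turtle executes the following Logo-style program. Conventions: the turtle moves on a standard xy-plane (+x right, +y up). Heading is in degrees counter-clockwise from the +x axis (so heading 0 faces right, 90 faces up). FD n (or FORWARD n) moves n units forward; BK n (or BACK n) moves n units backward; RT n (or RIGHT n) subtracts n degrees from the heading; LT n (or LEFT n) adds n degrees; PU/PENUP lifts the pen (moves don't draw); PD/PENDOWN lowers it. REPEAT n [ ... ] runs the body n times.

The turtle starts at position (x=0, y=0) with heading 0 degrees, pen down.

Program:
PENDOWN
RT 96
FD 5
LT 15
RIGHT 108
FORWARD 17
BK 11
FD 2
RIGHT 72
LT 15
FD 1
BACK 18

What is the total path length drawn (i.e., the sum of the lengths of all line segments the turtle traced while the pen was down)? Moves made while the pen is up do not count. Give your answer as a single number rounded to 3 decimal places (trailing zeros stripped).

Answer: 54

Derivation:
Executing turtle program step by step:
Start: pos=(0,0), heading=0, pen down
PD: pen down
RT 96: heading 0 -> 264
FD 5: (0,0) -> (-0.523,-4.973) [heading=264, draw]
LT 15: heading 264 -> 279
RT 108: heading 279 -> 171
FD 17: (-0.523,-4.973) -> (-17.313,-2.313) [heading=171, draw]
BK 11: (-17.313,-2.313) -> (-6.449,-4.034) [heading=171, draw]
FD 2: (-6.449,-4.034) -> (-8.424,-3.721) [heading=171, draw]
RT 72: heading 171 -> 99
LT 15: heading 99 -> 114
FD 1: (-8.424,-3.721) -> (-8.831,-2.808) [heading=114, draw]
BK 18: (-8.831,-2.808) -> (-1.51,-19.251) [heading=114, draw]
Final: pos=(-1.51,-19.251), heading=114, 6 segment(s) drawn

Segment lengths:
  seg 1: (0,0) -> (-0.523,-4.973), length = 5
  seg 2: (-0.523,-4.973) -> (-17.313,-2.313), length = 17
  seg 3: (-17.313,-2.313) -> (-6.449,-4.034), length = 11
  seg 4: (-6.449,-4.034) -> (-8.424,-3.721), length = 2
  seg 5: (-8.424,-3.721) -> (-8.831,-2.808), length = 1
  seg 6: (-8.831,-2.808) -> (-1.51,-19.251), length = 18
Total = 54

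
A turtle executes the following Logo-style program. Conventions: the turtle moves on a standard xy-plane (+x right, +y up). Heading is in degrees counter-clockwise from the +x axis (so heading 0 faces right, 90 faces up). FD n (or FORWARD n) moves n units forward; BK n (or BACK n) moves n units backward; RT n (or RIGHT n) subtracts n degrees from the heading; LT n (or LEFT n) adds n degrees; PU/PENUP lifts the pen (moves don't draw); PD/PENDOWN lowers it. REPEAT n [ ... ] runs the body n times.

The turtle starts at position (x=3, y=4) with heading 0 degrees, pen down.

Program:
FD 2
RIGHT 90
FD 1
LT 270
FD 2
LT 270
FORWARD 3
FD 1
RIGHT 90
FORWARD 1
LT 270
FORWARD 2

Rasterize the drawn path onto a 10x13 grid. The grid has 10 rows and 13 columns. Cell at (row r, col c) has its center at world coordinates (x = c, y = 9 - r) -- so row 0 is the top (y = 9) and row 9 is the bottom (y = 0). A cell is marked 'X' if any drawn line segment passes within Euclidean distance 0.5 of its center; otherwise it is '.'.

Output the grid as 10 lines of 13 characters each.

Segment 0: (3,4) -> (5,4)
Segment 1: (5,4) -> (5,3)
Segment 2: (5,3) -> (3,3)
Segment 3: (3,3) -> (3,6)
Segment 4: (3,6) -> (3,7)
Segment 5: (3,7) -> (4,7)
Segment 6: (4,7) -> (4,5)

Answer: .............
.............
...XX........
...XX........
...XX........
...XXX.......
...XXX.......
.............
.............
.............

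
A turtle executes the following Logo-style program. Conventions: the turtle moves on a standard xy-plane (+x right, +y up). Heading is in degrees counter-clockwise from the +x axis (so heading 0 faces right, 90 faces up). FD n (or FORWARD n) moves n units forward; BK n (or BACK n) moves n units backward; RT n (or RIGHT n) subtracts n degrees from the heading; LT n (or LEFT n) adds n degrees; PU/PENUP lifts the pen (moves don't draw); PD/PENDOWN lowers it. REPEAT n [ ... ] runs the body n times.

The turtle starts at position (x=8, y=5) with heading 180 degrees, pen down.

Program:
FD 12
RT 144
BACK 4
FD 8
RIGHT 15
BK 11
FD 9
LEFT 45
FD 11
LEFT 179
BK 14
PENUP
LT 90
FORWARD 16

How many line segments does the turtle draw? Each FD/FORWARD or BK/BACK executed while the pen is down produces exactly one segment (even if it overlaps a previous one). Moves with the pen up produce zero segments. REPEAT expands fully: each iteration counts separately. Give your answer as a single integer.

Executing turtle program step by step:
Start: pos=(8,5), heading=180, pen down
FD 12: (8,5) -> (-4,5) [heading=180, draw]
RT 144: heading 180 -> 36
BK 4: (-4,5) -> (-7.236,2.649) [heading=36, draw]
FD 8: (-7.236,2.649) -> (-0.764,7.351) [heading=36, draw]
RT 15: heading 36 -> 21
BK 11: (-0.764,7.351) -> (-11.033,3.409) [heading=21, draw]
FD 9: (-11.033,3.409) -> (-2.631,6.634) [heading=21, draw]
LT 45: heading 21 -> 66
FD 11: (-2.631,6.634) -> (1.843,16.683) [heading=66, draw]
LT 179: heading 66 -> 245
BK 14: (1.843,16.683) -> (7.76,29.372) [heading=245, draw]
PU: pen up
LT 90: heading 245 -> 335
FD 16: (7.76,29.372) -> (22.261,22.61) [heading=335, move]
Final: pos=(22.261,22.61), heading=335, 7 segment(s) drawn
Segments drawn: 7

Answer: 7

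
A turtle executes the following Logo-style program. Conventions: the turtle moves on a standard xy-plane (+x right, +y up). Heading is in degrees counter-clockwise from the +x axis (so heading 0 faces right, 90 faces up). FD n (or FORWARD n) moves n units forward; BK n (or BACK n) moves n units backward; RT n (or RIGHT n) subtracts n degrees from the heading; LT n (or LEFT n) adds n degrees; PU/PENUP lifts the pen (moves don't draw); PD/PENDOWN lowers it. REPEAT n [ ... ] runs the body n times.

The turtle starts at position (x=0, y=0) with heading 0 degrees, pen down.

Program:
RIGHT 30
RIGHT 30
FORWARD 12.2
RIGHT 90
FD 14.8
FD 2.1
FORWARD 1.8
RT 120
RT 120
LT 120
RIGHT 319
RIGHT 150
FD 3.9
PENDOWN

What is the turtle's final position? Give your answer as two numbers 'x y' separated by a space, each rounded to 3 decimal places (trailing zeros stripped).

Answer: -6.407 -21.185

Derivation:
Executing turtle program step by step:
Start: pos=(0,0), heading=0, pen down
RT 30: heading 0 -> 330
RT 30: heading 330 -> 300
FD 12.2: (0,0) -> (6.1,-10.566) [heading=300, draw]
RT 90: heading 300 -> 210
FD 14.8: (6.1,-10.566) -> (-6.717,-17.966) [heading=210, draw]
FD 2.1: (-6.717,-17.966) -> (-8.536,-19.016) [heading=210, draw]
FD 1.8: (-8.536,-19.016) -> (-10.095,-19.916) [heading=210, draw]
RT 120: heading 210 -> 90
RT 120: heading 90 -> 330
LT 120: heading 330 -> 90
RT 319: heading 90 -> 131
RT 150: heading 131 -> 341
FD 3.9: (-10.095,-19.916) -> (-6.407,-21.185) [heading=341, draw]
PD: pen down
Final: pos=(-6.407,-21.185), heading=341, 5 segment(s) drawn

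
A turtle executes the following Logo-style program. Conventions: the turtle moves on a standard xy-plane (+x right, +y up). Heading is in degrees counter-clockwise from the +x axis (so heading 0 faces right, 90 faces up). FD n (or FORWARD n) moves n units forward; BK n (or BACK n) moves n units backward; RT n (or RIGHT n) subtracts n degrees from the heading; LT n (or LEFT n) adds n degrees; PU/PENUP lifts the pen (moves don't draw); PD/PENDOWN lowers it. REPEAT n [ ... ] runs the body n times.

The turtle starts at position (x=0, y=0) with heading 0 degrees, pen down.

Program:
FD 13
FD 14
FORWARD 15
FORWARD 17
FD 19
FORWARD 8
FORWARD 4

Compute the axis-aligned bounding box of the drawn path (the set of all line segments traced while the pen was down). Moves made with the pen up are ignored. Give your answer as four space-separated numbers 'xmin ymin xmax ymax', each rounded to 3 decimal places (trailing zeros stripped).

Executing turtle program step by step:
Start: pos=(0,0), heading=0, pen down
FD 13: (0,0) -> (13,0) [heading=0, draw]
FD 14: (13,0) -> (27,0) [heading=0, draw]
FD 15: (27,0) -> (42,0) [heading=0, draw]
FD 17: (42,0) -> (59,0) [heading=0, draw]
FD 19: (59,0) -> (78,0) [heading=0, draw]
FD 8: (78,0) -> (86,0) [heading=0, draw]
FD 4: (86,0) -> (90,0) [heading=0, draw]
Final: pos=(90,0), heading=0, 7 segment(s) drawn

Segment endpoints: x in {0, 13, 27, 42, 59, 78, 86, 90}, y in {0}
xmin=0, ymin=0, xmax=90, ymax=0

Answer: 0 0 90 0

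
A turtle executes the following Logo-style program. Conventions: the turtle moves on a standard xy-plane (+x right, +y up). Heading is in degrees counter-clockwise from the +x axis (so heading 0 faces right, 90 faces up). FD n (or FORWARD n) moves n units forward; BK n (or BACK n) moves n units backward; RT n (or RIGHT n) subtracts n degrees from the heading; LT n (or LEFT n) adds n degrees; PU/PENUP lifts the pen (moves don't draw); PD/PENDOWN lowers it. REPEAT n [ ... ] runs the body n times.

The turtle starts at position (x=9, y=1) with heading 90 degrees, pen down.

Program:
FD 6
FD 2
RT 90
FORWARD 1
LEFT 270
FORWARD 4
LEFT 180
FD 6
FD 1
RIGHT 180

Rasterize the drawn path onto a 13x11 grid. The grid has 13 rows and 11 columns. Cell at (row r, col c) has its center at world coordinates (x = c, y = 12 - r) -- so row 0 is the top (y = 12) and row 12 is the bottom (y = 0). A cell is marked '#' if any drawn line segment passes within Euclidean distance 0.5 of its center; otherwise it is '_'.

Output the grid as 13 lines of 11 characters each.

Segment 0: (9,1) -> (9,7)
Segment 1: (9,7) -> (9,9)
Segment 2: (9,9) -> (10,9)
Segment 3: (10,9) -> (10,5)
Segment 4: (10,5) -> (10,11)
Segment 5: (10,11) -> (10,12)

Answer: __________#
__________#
__________#
_________##
_________##
_________##
_________##
_________##
_________#_
_________#_
_________#_
_________#_
___________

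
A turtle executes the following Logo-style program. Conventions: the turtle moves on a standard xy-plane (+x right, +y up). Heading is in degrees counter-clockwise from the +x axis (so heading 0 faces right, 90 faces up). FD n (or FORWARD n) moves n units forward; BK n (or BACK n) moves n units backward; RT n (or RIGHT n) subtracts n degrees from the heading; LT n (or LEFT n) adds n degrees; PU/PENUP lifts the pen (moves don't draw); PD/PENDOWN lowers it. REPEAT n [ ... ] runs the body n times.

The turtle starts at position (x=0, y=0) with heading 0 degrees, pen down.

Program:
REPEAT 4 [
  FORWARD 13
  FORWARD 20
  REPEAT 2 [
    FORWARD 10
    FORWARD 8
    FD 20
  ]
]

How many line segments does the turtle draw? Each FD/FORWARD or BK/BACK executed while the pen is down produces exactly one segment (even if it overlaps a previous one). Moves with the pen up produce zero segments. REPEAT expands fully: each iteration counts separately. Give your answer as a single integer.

Answer: 32

Derivation:
Executing turtle program step by step:
Start: pos=(0,0), heading=0, pen down
REPEAT 4 [
  -- iteration 1/4 --
  FD 13: (0,0) -> (13,0) [heading=0, draw]
  FD 20: (13,0) -> (33,0) [heading=0, draw]
  REPEAT 2 [
    -- iteration 1/2 --
    FD 10: (33,0) -> (43,0) [heading=0, draw]
    FD 8: (43,0) -> (51,0) [heading=0, draw]
    FD 20: (51,0) -> (71,0) [heading=0, draw]
    -- iteration 2/2 --
    FD 10: (71,0) -> (81,0) [heading=0, draw]
    FD 8: (81,0) -> (89,0) [heading=0, draw]
    FD 20: (89,0) -> (109,0) [heading=0, draw]
  ]
  -- iteration 2/4 --
  FD 13: (109,0) -> (122,0) [heading=0, draw]
  FD 20: (122,0) -> (142,0) [heading=0, draw]
  REPEAT 2 [
    -- iteration 1/2 --
    FD 10: (142,0) -> (152,0) [heading=0, draw]
    FD 8: (152,0) -> (160,0) [heading=0, draw]
    FD 20: (160,0) -> (180,0) [heading=0, draw]
    -- iteration 2/2 --
    FD 10: (180,0) -> (190,0) [heading=0, draw]
    FD 8: (190,0) -> (198,0) [heading=0, draw]
    FD 20: (198,0) -> (218,0) [heading=0, draw]
  ]
  -- iteration 3/4 --
  FD 13: (218,0) -> (231,0) [heading=0, draw]
  FD 20: (231,0) -> (251,0) [heading=0, draw]
  REPEAT 2 [
    -- iteration 1/2 --
    FD 10: (251,0) -> (261,0) [heading=0, draw]
    FD 8: (261,0) -> (269,0) [heading=0, draw]
    FD 20: (269,0) -> (289,0) [heading=0, draw]
    -- iteration 2/2 --
    FD 10: (289,0) -> (299,0) [heading=0, draw]
    FD 8: (299,0) -> (307,0) [heading=0, draw]
    FD 20: (307,0) -> (327,0) [heading=0, draw]
  ]
  -- iteration 4/4 --
  FD 13: (327,0) -> (340,0) [heading=0, draw]
  FD 20: (340,0) -> (360,0) [heading=0, draw]
  REPEAT 2 [
    -- iteration 1/2 --
    FD 10: (360,0) -> (370,0) [heading=0, draw]
    FD 8: (370,0) -> (378,0) [heading=0, draw]
    FD 20: (378,0) -> (398,0) [heading=0, draw]
    -- iteration 2/2 --
    FD 10: (398,0) -> (408,0) [heading=0, draw]
    FD 8: (408,0) -> (416,0) [heading=0, draw]
    FD 20: (416,0) -> (436,0) [heading=0, draw]
  ]
]
Final: pos=(436,0), heading=0, 32 segment(s) drawn
Segments drawn: 32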